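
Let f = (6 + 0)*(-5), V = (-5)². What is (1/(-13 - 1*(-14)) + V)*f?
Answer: -780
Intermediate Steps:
V = 25
f = -30 (f = 6*(-5) = -30)
(1/(-13 - 1*(-14)) + V)*f = (1/(-13 - 1*(-14)) + 25)*(-30) = (1/(-13 + 14) + 25)*(-30) = (1/1 + 25)*(-30) = (1 + 25)*(-30) = 26*(-30) = -780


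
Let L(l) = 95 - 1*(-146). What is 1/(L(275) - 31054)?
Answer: -1/30813 ≈ -3.2454e-5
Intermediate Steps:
L(l) = 241 (L(l) = 95 + 146 = 241)
1/(L(275) - 31054) = 1/(241 - 31054) = 1/(-30813) = -1/30813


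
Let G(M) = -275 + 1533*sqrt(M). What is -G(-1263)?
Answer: 275 - 1533*I*sqrt(1263) ≈ 275.0 - 54481.0*I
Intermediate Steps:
-G(-1263) = -(-275 + 1533*sqrt(-1263)) = -(-275 + 1533*(I*sqrt(1263))) = -(-275 + 1533*I*sqrt(1263)) = 275 - 1533*I*sqrt(1263)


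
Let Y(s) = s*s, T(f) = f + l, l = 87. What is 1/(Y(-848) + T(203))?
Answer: 1/719394 ≈ 1.3901e-6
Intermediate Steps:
T(f) = 87 + f (T(f) = f + 87 = 87 + f)
Y(s) = s**2
1/(Y(-848) + T(203)) = 1/((-848)**2 + (87 + 203)) = 1/(719104 + 290) = 1/719394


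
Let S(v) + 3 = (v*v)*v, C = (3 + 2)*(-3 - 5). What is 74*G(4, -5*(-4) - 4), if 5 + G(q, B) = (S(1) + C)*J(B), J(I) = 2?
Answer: -6586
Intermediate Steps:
C = -40 (C = 5*(-8) = -40)
S(v) = -3 + v³ (S(v) = -3 + (v*v)*v = -3 + v²*v = -3 + v³)
G(q, B) = -89 (G(q, B) = -5 + ((-3 + 1³) - 40)*2 = -5 + ((-3 + 1) - 40)*2 = -5 + (-2 - 40)*2 = -5 - 42*2 = -5 - 84 = -89)
74*G(4, -5*(-4) - 4) = 74*(-89) = -6586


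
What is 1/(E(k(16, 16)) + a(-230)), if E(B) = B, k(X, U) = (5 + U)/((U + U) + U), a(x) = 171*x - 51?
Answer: -16/630089 ≈ -2.5393e-5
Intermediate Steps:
a(x) = -51 + 171*x
k(X, U) = (5 + U)/(3*U) (k(X, U) = (5 + U)/(2*U + U) = (5 + U)/((3*U)) = (5 + U)*(1/(3*U)) = (5 + U)/(3*U))
1/(E(k(16, 16)) + a(-230)) = 1/((⅓)*(5 + 16)/16 + (-51 + 171*(-230))) = 1/((⅓)*(1/16)*21 + (-51 - 39330)) = 1/(7/16 - 39381) = 1/(-630089/16) = -16/630089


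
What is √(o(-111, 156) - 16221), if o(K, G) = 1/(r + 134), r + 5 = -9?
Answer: I*√58395570/60 ≈ 127.36*I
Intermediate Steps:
r = -14 (r = -5 - 9 = -14)
o(K, G) = 1/120 (o(K, G) = 1/(-14 + 134) = 1/120)
√(o(-111, 156) - 16221) = √(1/120 - 16221) = √(-1946519/120) = I*√58395570/60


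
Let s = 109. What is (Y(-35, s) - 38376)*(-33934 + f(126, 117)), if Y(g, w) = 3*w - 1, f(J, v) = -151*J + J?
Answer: 2010333700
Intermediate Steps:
f(J, v) = -150*J
Y(g, w) = -1 + 3*w
(Y(-35, s) - 38376)*(-33934 + f(126, 117)) = ((-1 + 3*109) - 38376)*(-33934 - 150*126) = ((-1 + 327) - 38376)*(-33934 - 18900) = (326 - 38376)*(-52834) = -38050*(-52834) = 2010333700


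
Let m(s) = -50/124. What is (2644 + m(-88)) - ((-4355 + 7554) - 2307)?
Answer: 108599/62 ≈ 1751.6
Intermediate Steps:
m(s) = -25/62 (m(s) = -50*1/124 = -25/62)
(2644 + m(-88)) - ((-4355 + 7554) - 2307) = (2644 - 25/62) - ((-4355 + 7554) - 2307) = 163903/62 - (3199 - 2307) = 163903/62 - 1*892 = 163903/62 - 892 = 108599/62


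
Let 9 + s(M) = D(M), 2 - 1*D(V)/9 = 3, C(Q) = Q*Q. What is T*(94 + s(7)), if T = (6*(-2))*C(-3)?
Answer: -8208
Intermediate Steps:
C(Q) = Q**2
D(V) = -9 (D(V) = 18 - 9*3 = 18 - 27 = -9)
T = -108 (T = (6*(-2))*(-3)**2 = -12*9 = -108)
s(M) = -18 (s(M) = -9 - 9 = -18)
T*(94 + s(7)) = -108*(94 - 18) = -108*76 = -8208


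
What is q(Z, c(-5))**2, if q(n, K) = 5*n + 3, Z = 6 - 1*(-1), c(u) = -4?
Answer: 1444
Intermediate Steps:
Z = 7 (Z = 6 + 1 = 7)
q(n, K) = 3 + 5*n
q(Z, c(-5))**2 = (3 + 5*7)**2 = (3 + 35)**2 = 38**2 = 1444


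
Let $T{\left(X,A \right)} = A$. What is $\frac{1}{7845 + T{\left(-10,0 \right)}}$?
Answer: $\frac{1}{7845} \approx 0.00012747$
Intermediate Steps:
$\frac{1}{7845 + T{\left(-10,0 \right)}} = \frac{1}{7845 + 0} = \frac{1}{7845}$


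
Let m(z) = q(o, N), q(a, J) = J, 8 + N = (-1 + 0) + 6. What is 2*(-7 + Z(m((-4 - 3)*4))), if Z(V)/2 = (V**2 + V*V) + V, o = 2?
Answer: 46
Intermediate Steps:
N = -3 (N = -8 + ((-1 + 0) + 6) = -8 + (-1 + 6) = -8 + 5 = -3)
m(z) = -3
Z(V) = 2*V + 4*V**2 (Z(V) = 2*((V**2 + V*V) + V) = 2*((V**2 + V**2) + V) = 2*(2*V**2 + V) = 2*(V + 2*V**2) = 2*V + 4*V**2)
2*(-7 + Z(m((-4 - 3)*4))) = 2*(-7 + 2*(-3)*(1 + 2*(-3))) = 2*(-7 + 2*(-3)*(1 - 6)) = 2*(-7 + 2*(-3)*(-5)) = 2*(-7 + 30) = 2*23 = 46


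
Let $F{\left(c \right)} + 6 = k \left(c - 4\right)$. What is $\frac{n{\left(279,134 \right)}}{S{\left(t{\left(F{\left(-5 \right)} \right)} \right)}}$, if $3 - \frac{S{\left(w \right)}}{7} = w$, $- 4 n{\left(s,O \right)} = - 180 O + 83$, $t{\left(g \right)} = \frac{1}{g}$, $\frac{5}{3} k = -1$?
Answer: $\frac{72111}{392} \approx 183.96$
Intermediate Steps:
$k = - \frac{3}{5}$ ($k = \frac{3}{5} \left(-1\right) = - \frac{3}{5} \approx -0.6$)
$F{\left(c \right)} = - \frac{18}{5} - \frac{3 c}{5}$ ($F{\left(c \right)} = -6 - \frac{3 \left(c - 4\right)}{5} = -6 - \frac{3 \left(-4 + c\right)}{5} = -6 - \left(- \frac{12}{5} + \frac{3 c}{5}\right) = - \frac{18}{5} - \frac{3 c}{5}$)
$n{\left(s,O \right)} = - \frac{83}{4} + 45 O$ ($n{\left(s,O \right)} = - \frac{- 180 O + 83}{4} = - \frac{83 - 180 O}{4} = - \frac{83}{4} + 45 O$)
$S{\left(w \right)} = 21 - 7 w$
$\frac{n{\left(279,134 \right)}}{S{\left(t{\left(F{\left(-5 \right)} \right)} \right)}} = \frac{- \frac{83}{4} + 45 \cdot 134}{21 - \frac{7}{- \frac{18}{5} - -3}} = \frac{- \frac{83}{4} + 6030}{21 - \frac{7}{- \frac{18}{5} + 3}} = \frac{24037}{4 \left(21 - \frac{7}{- \frac{3}{5}}\right)} = \frac{24037}{4 \left(21 - - \frac{35}{3}\right)} = \frac{24037}{4 \left(21 + \frac{35}{3}\right)} = \frac{24037}{4 \cdot \frac{98}{3}} = \frac{24037}{4} \cdot \frac{3}{98} = \frac{72111}{392}$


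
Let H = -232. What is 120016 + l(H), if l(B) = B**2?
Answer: 173840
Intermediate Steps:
120016 + l(H) = 120016 + (-232)**2 = 120016 + 53824 = 173840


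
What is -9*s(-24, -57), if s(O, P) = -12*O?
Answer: -2592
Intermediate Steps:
-9*s(-24, -57) = -(-108)*(-24) = -9*288 = -2592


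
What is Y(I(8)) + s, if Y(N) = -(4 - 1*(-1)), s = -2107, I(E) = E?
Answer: -2112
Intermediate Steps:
Y(N) = -5 (Y(N) = -(4 + 1) = -1*5 = -5)
Y(I(8)) + s = -5 - 2107 = -2112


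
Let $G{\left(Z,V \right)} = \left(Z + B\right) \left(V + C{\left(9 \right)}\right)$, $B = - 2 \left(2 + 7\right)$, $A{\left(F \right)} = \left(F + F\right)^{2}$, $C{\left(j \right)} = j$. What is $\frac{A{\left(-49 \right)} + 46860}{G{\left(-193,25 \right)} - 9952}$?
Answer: $- \frac{28232}{8563} \approx -3.297$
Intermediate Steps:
$A{\left(F \right)} = 4 F^{2}$ ($A{\left(F \right)} = \left(2 F\right)^{2} = 4 F^{2}$)
$B = -18$ ($B = \left(-2\right) 9 = -18$)
$G{\left(Z,V \right)} = \left(-18 + Z\right) \left(9 + V\right)$ ($G{\left(Z,V \right)} = \left(Z - 18\right) \left(V + 9\right) = \left(-18 + Z\right) \left(9 + V\right)$)
$\frac{A{\left(-49 \right)} + 46860}{G{\left(-193,25 \right)} - 9952} = \frac{4 \left(-49\right)^{2} + 46860}{\left(-162 - 450 + 9 \left(-193\right) + 25 \left(-193\right)\right) - 9952} = \frac{4 \cdot 2401 + 46860}{\left(-162 - 450 - 1737 - 4825\right) - 9952} = \frac{9604 + 46860}{-7174 - 9952} = \frac{56464}{-17126} = 56464 \left(- \frac{1}{17126}\right) = - \frac{28232}{8563}$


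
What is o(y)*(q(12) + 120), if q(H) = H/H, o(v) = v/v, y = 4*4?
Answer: 121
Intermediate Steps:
y = 16
o(v) = 1
q(H) = 1
o(y)*(q(12) + 120) = 1*(1 + 120) = 1*121 = 121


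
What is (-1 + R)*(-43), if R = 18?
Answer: -731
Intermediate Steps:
(-1 + R)*(-43) = (-1 + 18)*(-43) = 17*(-43) = -731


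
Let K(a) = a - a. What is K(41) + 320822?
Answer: 320822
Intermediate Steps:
K(a) = 0
K(41) + 320822 = 0 + 320822 = 320822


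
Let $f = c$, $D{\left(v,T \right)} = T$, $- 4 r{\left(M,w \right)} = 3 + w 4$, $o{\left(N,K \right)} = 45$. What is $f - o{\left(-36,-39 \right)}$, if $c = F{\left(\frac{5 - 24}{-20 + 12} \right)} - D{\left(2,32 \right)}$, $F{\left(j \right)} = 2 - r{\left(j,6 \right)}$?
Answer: $- \frac{273}{4} \approx -68.25$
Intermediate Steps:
$r{\left(M,w \right)} = - \frac{3}{4} - w$ ($r{\left(M,w \right)} = - \frac{3 + w 4}{4} = - \frac{3 + 4 w}{4} = - \frac{3}{4} - w$)
$F{\left(j \right)} = \frac{35}{4}$ ($F{\left(j \right)} = 2 - \left(- \frac{3}{4} - 6\right) = 2 - - \frac{27}{4} = 2 + \frac{27}{4} = \frac{35}{4}$)
$c = - \frac{93}{4}$ ($c = \frac{35}{4} - 32 = - \frac{93}{4} \approx -23.25$)
$f = - \frac{93}{4} \approx -23.25$
$f - o{\left(-36,-39 \right)} = - \frac{93}{4} - 45 = - \frac{273}{4}$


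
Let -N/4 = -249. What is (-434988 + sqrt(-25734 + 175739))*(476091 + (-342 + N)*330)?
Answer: -300972982068 + 691911*sqrt(150005) ≈ -3.0070e+11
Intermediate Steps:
N = 996 (N = -4*(-249) = 996)
(-434988 + sqrt(-25734 + 175739))*(476091 + (-342 + N)*330) = (-434988 + sqrt(-25734 + 175739))*(476091 + (-342 + 996)*330) = (-434988 + sqrt(150005))*(476091 + 654*330) = (-434988 + sqrt(150005))*(476091 + 215820) = (-434988 + sqrt(150005))*691911 = -300972982068 + 691911*sqrt(150005)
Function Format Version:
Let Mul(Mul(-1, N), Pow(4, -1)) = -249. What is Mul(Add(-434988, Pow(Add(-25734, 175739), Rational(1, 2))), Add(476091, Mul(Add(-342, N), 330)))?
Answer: Add(-300972982068, Mul(691911, Pow(150005, Rational(1, 2)))) ≈ -3.0070e+11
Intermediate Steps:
N = 996 (N = Mul(-4, -249) = 996)
Mul(Add(-434988, Pow(Add(-25734, 175739), Rational(1, 2))), Add(476091, Mul(Add(-342, N), 330))) = Mul(Add(-434988, Pow(Add(-25734, 175739), Rational(1, 2))), Add(476091, Mul(Add(-342, 996), 330))) = Mul(Add(-434988, Pow(150005, Rational(1, 2))), Add(476091, Mul(654, 330))) = Mul(Add(-434988, Pow(150005, Rational(1, 2))), Add(476091, 215820)) = Mul(Add(-434988, Pow(150005, Rational(1, 2))), 691911) = Add(-300972982068, Mul(691911, Pow(150005, Rational(1, 2))))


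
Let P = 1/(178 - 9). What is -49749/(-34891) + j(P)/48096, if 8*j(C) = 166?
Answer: 416252503/291846528 ≈ 1.4263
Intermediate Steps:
P = 1/169 ≈ 0.0059172
j(C) = 83/4 (j(C) = (1/8)*166 = 83/4)
-49749/(-34891) + j(P)/48096 = -49749/(-34891) + (83/4)/48096 = -49749*(-1/34891) + (83/4)*(1/48096) = 2163/1517 + 83/192384 = 416252503/291846528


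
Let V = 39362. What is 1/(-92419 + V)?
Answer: -1/53057 ≈ -1.8848e-5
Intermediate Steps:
1/(-92419 + V) = 1/(-92419 + 39362) = 1/(-53057) = -1/53057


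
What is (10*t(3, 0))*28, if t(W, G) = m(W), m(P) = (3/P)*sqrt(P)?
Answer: 280*sqrt(3) ≈ 484.97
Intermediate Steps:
m(P) = 3/sqrt(P)
t(W, G) = 3/sqrt(W)
(10*t(3, 0))*28 = (10*(3/sqrt(3)))*28 = (10*(3*(sqrt(3)/3)))*28 = (10*sqrt(3))*28 = 280*sqrt(3)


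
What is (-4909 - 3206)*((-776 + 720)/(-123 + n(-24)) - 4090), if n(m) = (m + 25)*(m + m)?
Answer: 1891698470/57 ≈ 3.3188e+7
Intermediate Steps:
n(m) = 2*m*(25 + m) (n(m) = (25 + m)*(2*m) = 2*m*(25 + m))
(-4909 - 3206)*((-776 + 720)/(-123 + n(-24)) - 4090) = (-4909 - 3206)*((-776 + 720)/(-123 + 2*(-24)*(25 - 24)) - 4090) = -8115*(-56/(-123 + 2*(-24)*1) - 4090) = -8115*(-56/(-123 - 48) - 4090) = -8115*(-56/(-171) - 4090) = -8115*(-56*(-1/171) - 4090) = -8115*(56/171 - 4090) = -8115*(-699334/171) = 1891698470/57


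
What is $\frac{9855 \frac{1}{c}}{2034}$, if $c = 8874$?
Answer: $\frac{365}{668508} \approx 0.00054599$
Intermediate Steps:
$\frac{9855 \frac{1}{c}}{2034} = \frac{9855 \cdot \frac{1}{8874}}{2034} = 9855 \cdot \frac{1}{8874} \cdot \frac{1}{2034} = \frac{1095}{986} \cdot \frac{1}{2034} = \frac{365}{668508}$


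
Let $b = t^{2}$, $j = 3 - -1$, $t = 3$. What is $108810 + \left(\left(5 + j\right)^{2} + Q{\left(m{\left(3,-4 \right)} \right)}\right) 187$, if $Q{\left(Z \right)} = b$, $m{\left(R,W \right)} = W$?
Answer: $125640$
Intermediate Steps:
$j = 4$ ($j = 3 + 1 = 4$)
$b = 9$ ($b = 3^{2} = 9$)
$Q{\left(Z \right)} = 9$
$108810 + \left(\left(5 + j\right)^{2} + Q{\left(m{\left(3,-4 \right)} \right)}\right) 187 = 108810 + \left(\left(5 + 4\right)^{2} + 9\right) 187 = 108810 + \left(9^{2} + 9\right) 187 = 108810 + \left(81 + 9\right) 187 = 108810 + 90 \cdot 187 = 108810 + 16830 = 125640$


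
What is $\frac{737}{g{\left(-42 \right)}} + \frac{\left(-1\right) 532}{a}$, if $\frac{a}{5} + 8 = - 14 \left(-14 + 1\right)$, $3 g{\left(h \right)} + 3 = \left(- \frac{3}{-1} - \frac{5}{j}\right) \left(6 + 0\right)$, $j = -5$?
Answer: $\frac{318733}{3045} \approx 104.67$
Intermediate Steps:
$g{\left(h \right)} = 7$ ($g{\left(h \right)} = -1 + \frac{\left(- \frac{3}{-1} - \frac{5}{-5}\right) \left(6 + 0\right)}{3} = -1 + \frac{\left(\left(-3\right) \left(-1\right) - -1\right) 6}{3} = -1 + \frac{\left(3 + 1\right) 6}{3} = -1 + \frac{4 \cdot 6}{3} = -1 + \frac{1}{3} \cdot 24 = -1 + 8 = 7$)
$a = 870$ ($a = -40 + 5 \left(- 14 \left(-14 + 1\right)\right) = -40 + 5 \left(\left(-14\right) \left(-13\right)\right) = -40 + 5 \cdot 182 = -40 + 910 = 870$)
$\frac{737}{g{\left(-42 \right)}} + \frac{\left(-1\right) 532}{a} = \frac{737}{7} + \frac{\left(-1\right) 532}{870} = 737 \cdot \frac{1}{7} - \frac{266}{435} = \frac{737}{7} - \frac{266}{435} = \frac{318733}{3045}$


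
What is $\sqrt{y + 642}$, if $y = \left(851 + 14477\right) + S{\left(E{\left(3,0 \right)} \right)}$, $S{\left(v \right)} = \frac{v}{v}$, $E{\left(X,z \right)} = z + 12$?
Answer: $\sqrt{15971} \approx 126.38$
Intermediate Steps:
$E{\left(X,z \right)} = 12 + z$
$S{\left(v \right)} = 1$
$y = 15329$ ($y = \left(851 + 14477\right) + 1 = 15328 + 1 = 15329$)
$\sqrt{y + 642} = \sqrt{15329 + 642} = \sqrt{15971}$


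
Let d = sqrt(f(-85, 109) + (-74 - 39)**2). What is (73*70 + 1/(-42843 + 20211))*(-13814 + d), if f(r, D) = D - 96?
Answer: -798791227733/11316 + 115649519*sqrt(12782)/22632 ≈ -7.0012e+7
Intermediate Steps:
f(r, D) = -96 + D
d = sqrt(12782) (d = sqrt((-96 + 109) + (-74 - 39)**2) = sqrt(13 + (-113)**2) = sqrt(13 + 12769) = sqrt(12782) ≈ 113.06)
(73*70 + 1/(-42843 + 20211))*(-13814 + d) = (73*70 + 1/(-42843 + 20211))*(-13814 + sqrt(12782)) = (5110 + 1/(-22632))*(-13814 + sqrt(12782)) = (5110 - 1/22632)*(-13814 + sqrt(12782)) = 115649519*(-13814 + sqrt(12782))/22632 = -798791227733/11316 + 115649519*sqrt(12782)/22632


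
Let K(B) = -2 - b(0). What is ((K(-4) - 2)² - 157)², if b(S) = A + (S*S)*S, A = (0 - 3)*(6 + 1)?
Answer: 17424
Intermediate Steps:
A = -21 (A = -3*7 = -21)
b(S) = -21 + S³ (b(S) = -21 + (S*S)*S = -21 + S²*S = -21 + S³)
K(B) = 19 (K(B) = -2 - (-21 + 0³) = -2 - (-21 + 0) = -2 - 1*(-21) = -2 + 21 = 19)
((K(-4) - 2)² - 157)² = ((19 - 2)² - 157)² = (17² - 157)² = (289 - 157)² = 132² = 17424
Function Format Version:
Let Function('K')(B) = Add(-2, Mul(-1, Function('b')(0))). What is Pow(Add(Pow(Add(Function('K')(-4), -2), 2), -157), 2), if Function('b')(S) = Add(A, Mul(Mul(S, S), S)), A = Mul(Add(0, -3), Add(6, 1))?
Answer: 17424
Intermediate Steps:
A = -21 (A = Mul(-3, 7) = -21)
Function('b')(S) = Add(-21, Pow(S, 3)) (Function('b')(S) = Add(-21, Mul(Mul(S, S), S)) = Add(-21, Mul(Pow(S, 2), S)) = Add(-21, Pow(S, 3)))
Function('K')(B) = 19 (Function('K')(B) = Add(-2, Mul(-1, Add(-21, Pow(0, 3)))) = Add(-2, Mul(-1, Add(-21, 0))) = Add(-2, Mul(-1, -21)) = Add(-2, 21) = 19)
Pow(Add(Pow(Add(Function('K')(-4), -2), 2), -157), 2) = Pow(Add(Pow(Add(19, -2), 2), -157), 2) = Pow(Add(Pow(17, 2), -157), 2) = Pow(Add(289, -157), 2) = Pow(132, 2) = 17424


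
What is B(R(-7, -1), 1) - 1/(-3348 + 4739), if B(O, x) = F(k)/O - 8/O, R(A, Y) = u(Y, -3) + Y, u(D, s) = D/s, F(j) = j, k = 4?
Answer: 8345/1391 ≈ 5.9993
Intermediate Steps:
R(A, Y) = 2*Y/3 (R(A, Y) = Y/(-3) + Y = Y*(-1/3) + Y = -Y/3 + Y = 2*Y/3)
B(O, x) = -4/O (B(O, x) = 4/O - 8/O = -4/O)
B(R(-7, -1), 1) - 1/(-3348 + 4739) = -4/((2/3)*(-1)) - 1/(-3348 + 4739) = -4/(-2/3) - 1/1391 = -4*(-3/2) - 1*1/1391 = 6 - 1/1391 = 8345/1391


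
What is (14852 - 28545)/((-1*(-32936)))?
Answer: -13693/32936 ≈ -0.41575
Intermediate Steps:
(14852 - 28545)/((-1*(-32936))) = -13693/32936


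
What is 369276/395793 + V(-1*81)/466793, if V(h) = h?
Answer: 57447797545/61584467283 ≈ 0.93283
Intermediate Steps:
369276/395793 + V(-1*81)/466793 = 369276/395793 - 1*81/466793 = 369276*(1/395793) - 81*1/466793 = 123092/131931 - 81/466793 = 57447797545/61584467283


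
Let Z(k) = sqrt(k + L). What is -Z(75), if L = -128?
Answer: -I*sqrt(53) ≈ -7.2801*I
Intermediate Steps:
Z(k) = sqrt(-128 + k) (Z(k) = sqrt(k - 128) = sqrt(-128 + k))
-Z(75) = -sqrt(-128 + 75) = -sqrt(-53) = -I*sqrt(53)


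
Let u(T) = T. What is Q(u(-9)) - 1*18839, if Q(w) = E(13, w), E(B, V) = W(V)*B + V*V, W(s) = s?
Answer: -18875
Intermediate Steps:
E(B, V) = V**2 + B*V (E(B, V) = V*B + V*V = B*V + V**2 = V**2 + B*V)
Q(w) = w*(13 + w)
Q(u(-9)) - 1*18839 = -9*(13 - 9) - 1*18839 = -9*4 - 18839 = -36 - 18839 = -18875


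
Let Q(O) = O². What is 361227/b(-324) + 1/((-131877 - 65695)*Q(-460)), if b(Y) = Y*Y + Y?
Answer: 1258461743540479/364592177179200 ≈ 3.4517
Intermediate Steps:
b(Y) = Y + Y² (b(Y) = Y² + Y = Y + Y²)
361227/b(-324) + 1/((-131877 - 65695)*Q(-460)) = 361227/((-324*(1 - 324))) + 1/((-131877 - 65695)*((-460)²)) = 361227/((-324*(-323))) + 1/(-197572*211600) = 361227/104652 - 1/197572*1/211600 = 361227*(1/104652) - 1/41806235200 = 120409/34884 - 1/41806235200 = 1258461743540479/364592177179200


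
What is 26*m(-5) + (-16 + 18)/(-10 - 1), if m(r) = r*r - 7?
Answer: 5146/11 ≈ 467.82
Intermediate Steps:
m(r) = -7 + r² (m(r) = r² - 7 = -7 + r²)
26*m(-5) + (-16 + 18)/(-10 - 1) = 26*(-7 + (-5)²) + (-16 + 18)/(-10 - 1) = 26*(-7 + 25) + 2/(-11) = 26*18 + 2*(-1/11) = 468 - 2/11 = 5146/11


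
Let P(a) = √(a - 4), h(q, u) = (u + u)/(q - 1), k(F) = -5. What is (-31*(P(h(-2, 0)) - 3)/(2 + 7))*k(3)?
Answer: -155/3 + 310*I/9 ≈ -51.667 + 34.444*I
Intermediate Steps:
h(q, u) = 2*u/(-1 + q) (h(q, u) = (2*u)/(-1 + q) = 2*u/(-1 + q))
P(a) = √(-4 + a)
(-31*(P(h(-2, 0)) - 3)/(2 + 7))*k(3) = -31*(√(-4 + 2*0/(-1 - 2)) - 3)/(2 + 7)*(-5) = -31*(√(-4 + 2*0/(-3)) - 3)/9*(-5) = -31*(√(-4 + 2*0*(-⅓)) - 3)/9*(-5) = -31*(√(-4 + 0) - 3)/9*(-5) = -31*(√(-4) - 3)/9*(-5) = -31*(2*I - 3)/9*(-5) = -31*(-3 + 2*I)/9*(-5) = -31*(-⅓ + 2*I/9)*(-5) = (31/3 - 62*I/9)*(-5) = -155/3 + 310*I/9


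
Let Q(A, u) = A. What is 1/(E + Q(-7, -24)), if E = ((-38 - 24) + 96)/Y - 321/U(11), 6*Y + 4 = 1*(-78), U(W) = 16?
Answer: -656/19385 ≈ -0.033841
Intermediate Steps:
Y = -41/3 (Y = -2/3 + (1*(-78))/6 = -2/3 + (1/6)*(-78) = -2/3 - 13 = -41/3 ≈ -13.667)
E = -14793/656 (E = ((-38 - 24) + 96)/(-41/3) - 321/16 = (-62 + 96)*(-3/41) - 321*1/16 = 34*(-3/41) - 321/16 = -102/41 - 321/16 = -14793/656 ≈ -22.550)
1/(E + Q(-7, -24)) = 1/(-14793/656 - 7) = 1/(-19385/656) = -656/19385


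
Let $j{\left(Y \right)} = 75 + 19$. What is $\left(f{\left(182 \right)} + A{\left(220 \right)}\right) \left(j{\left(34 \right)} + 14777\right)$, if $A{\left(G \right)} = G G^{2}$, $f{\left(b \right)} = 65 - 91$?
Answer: $158346021354$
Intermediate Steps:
$j{\left(Y \right)} = 94$
$f{\left(b \right)} = -26$
$A{\left(G \right)} = G^{3}$
$\left(f{\left(182 \right)} + A{\left(220 \right)}\right) \left(j{\left(34 \right)} + 14777\right) = \left(-26 + 220^{3}\right) \left(94 + 14777\right) = \left(-26 + 10648000\right) 14871 = 10647974 \cdot 14871 = 158346021354$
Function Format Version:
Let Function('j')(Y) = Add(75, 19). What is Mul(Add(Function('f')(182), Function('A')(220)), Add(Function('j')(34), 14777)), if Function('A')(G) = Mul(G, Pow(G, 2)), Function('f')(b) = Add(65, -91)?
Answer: 158346021354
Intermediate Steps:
Function('j')(Y) = 94
Function('f')(b) = -26
Function('A')(G) = Pow(G, 3)
Mul(Add(Function('f')(182), Function('A')(220)), Add(Function('j')(34), 14777)) = Mul(Add(-26, Pow(220, 3)), Add(94, 14777)) = Mul(Add(-26, 10648000), 14871) = Mul(10647974, 14871) = 158346021354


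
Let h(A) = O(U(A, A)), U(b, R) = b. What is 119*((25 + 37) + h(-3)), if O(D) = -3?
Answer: 7021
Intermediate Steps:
h(A) = -3
119*((25 + 37) + h(-3)) = 119*((25 + 37) - 3) = 119*(62 - 3) = 119*59 = 7021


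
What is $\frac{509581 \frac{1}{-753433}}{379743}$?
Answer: $- \frac{509581}{286110907719} \approx -1.7811 \cdot 10^{-6}$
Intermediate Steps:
$\frac{509581 \frac{1}{-753433}}{379743} = 509581 \left(- \frac{1}{753433}\right) \frac{1}{379743} = \left(- \frac{509581}{753433}\right) \frac{1}{379743} = - \frac{509581}{286110907719}$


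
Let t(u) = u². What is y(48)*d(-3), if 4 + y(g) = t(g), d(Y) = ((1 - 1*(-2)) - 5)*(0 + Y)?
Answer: 13800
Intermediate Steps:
d(Y) = -2*Y (d(Y) = ((1 + 2) - 5)*Y = (3 - 5)*Y = -2*Y)
y(g) = -4 + g²
y(48)*d(-3) = (-4 + 48²)*(-2*(-3)) = (-4 + 2304)*6 = 2300*6 = 13800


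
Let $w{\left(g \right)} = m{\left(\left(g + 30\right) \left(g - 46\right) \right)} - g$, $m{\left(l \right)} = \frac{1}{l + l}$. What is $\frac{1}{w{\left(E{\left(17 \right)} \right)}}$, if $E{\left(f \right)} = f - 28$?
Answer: $\frac{2166}{23825} \approx 0.090913$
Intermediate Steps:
$E{\left(f \right)} = -28 + f$
$m{\left(l \right)} = \frac{1}{2 l}$
$w{\left(g \right)} = - g + \frac{1}{2 \left(-46 + g\right) \left(30 + g\right)}$ ($w{\left(g \right)} = \frac{1}{2 \left(g + 30\right) \left(g - 46\right)} - g = \frac{1}{2 \left(30 + g\right) \left(-46 + g\right)} - g = \frac{1}{2 \left(-46 + g\right) \left(30 + g\right)} - g = - g + \frac{1}{2 \left(-46 + g\right) \left(30 + g\right)}$)
$\frac{1}{w{\left(E{\left(17 \right)} \right)}} = \frac{1}{\frac{1}{1380 - \left(-28 + 17\right)^{2} + 16 \left(-28 + 17\right)} \left(- \frac{1}{2} - \left(-28 + 17\right) \left(1380 - \left(-28 + 17\right)^{2} + 16 \left(-28 + 17\right)\right)\right)} = \frac{1}{\frac{1}{1380 - \left(-11\right)^{2} + 16 \left(-11\right)} \left(- \frac{1}{2} - - 11 \left(1380 - \left(-11\right)^{2} + 16 \left(-11\right)\right)\right)} = \frac{1}{\frac{1}{1380 - 121 - 176} \left(- \frac{1}{2} - - 11 \left(1380 - 121 - 176\right)\right)} = \frac{1}{\frac{1}{1083} \left(- \frac{1}{2} - \left(-11\right) 1083\right)} = \frac{1}{\frac{1}{1083} \left(- \frac{1}{2} + 11913\right)} = \frac{1}{\frac{1}{1083} \cdot \frac{23825}{2}} = \frac{1}{\frac{23825}{2166}} = \frac{2166}{23825}$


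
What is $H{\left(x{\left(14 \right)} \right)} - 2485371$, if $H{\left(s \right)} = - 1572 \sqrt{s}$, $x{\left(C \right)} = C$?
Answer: $-2485371 - 1572 \sqrt{14} \approx -2.4913 \cdot 10^{6}$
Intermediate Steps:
$H{\left(x{\left(14 \right)} \right)} - 2485371 = - 1572 \sqrt{14} - 2485371 = -2485371 - 1572 \sqrt{14}$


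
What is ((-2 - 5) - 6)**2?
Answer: 169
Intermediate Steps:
((-2 - 5) - 6)**2 = (-7 - 6)**2 = (-13)**2 = 169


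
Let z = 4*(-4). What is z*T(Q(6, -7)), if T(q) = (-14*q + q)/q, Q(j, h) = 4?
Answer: 208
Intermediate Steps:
z = -16
T(q) = -13 (T(q) = (-13*q)/q = -13)
z*T(Q(6, -7)) = -16*(-13) = 208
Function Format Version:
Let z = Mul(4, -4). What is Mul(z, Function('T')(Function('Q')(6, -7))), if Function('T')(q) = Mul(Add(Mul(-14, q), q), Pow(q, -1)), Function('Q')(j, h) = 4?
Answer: 208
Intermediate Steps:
z = -16
Function('T')(q) = -13 (Function('T')(q) = Mul(Mul(-13, q), Pow(q, -1)) = -13)
Mul(z, Function('T')(Function('Q')(6, -7))) = Mul(-16, -13) = 208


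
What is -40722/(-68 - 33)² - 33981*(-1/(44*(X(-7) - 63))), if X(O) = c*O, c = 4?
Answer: -509691069/40844804 ≈ -12.479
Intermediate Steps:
X(O) = 4*O
-40722/(-68 - 33)² - 33981*(-1/(44*(X(-7) - 63))) = -40722/(-68 - 33)² - 33981*(-1/(44*(4*(-7) - 63))) = -40722/((-101)²) - 33981*(-1/(44*(-28 - 63))) = -40722/10201 - 33981/((-44*(-91))) = -40722*1/10201 - 33981/4004 = -40722/10201 - 33981*1/4004 = -40722/10201 - 33981/4004 = -509691069/40844804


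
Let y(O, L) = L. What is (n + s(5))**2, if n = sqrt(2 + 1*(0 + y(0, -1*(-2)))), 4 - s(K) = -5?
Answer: 121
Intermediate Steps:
s(K) = 9 (s(K) = 4 - 1*(-5) = 4 + 5 = 9)
n = 2 (n = sqrt(2 + 1*(0 - 1*(-2))) = sqrt(2 + 1*(0 + 2)) = sqrt(2 + 1*2) = sqrt(2 + 2) = sqrt(4) = 2)
(n + s(5))**2 = (2 + 9)**2 = 11**2 = 121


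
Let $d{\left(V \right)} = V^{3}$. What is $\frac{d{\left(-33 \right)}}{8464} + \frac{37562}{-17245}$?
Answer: $- \frac{937658333}{145961680} \approx -6.424$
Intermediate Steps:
$\frac{d{\left(-33 \right)}}{8464} + \frac{37562}{-17245} = \frac{\left(-33\right)^{3}}{8464} + \frac{37562}{-17245} = \left(-35937\right) \frac{1}{8464} + 37562 \left(- \frac{1}{17245}\right) = - \frac{35937}{8464} - \frac{37562}{17245} = - \frac{937658333}{145961680}$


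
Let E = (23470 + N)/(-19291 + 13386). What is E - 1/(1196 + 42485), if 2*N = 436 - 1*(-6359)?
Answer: -469442069/103174522 ≈ -4.5500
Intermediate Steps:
N = 6795/2 (N = (436 - 1*(-6359))/2 = (436 + 6359)/2 = (½)*6795 = 6795/2 ≈ 3397.5)
E = -10747/2362 (E = (23470 + 6795/2)/(-19291 + 13386) = (53735/2)/(-5905) = (53735/2)*(-1/5905) = -10747/2362 ≈ -4.5500)
E - 1/(1196 + 42485) = -10747/2362 - 1/(1196 + 42485) = -10747/2362 - 1/43681 = -469442069/103174522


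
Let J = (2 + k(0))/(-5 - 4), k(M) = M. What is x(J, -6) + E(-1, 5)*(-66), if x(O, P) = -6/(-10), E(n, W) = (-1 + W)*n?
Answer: 1323/5 ≈ 264.60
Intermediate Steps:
E(n, W) = n*(-1 + W)
J = -2/9 (J = (2 + 0)/(-5 - 4) = 2/(-9) = 2*(-⅑) = -2/9 ≈ -0.22222)
x(O, P) = ⅗ (x(O, P) = -6*(-⅒) = ⅗)
x(J, -6) + E(-1, 5)*(-66) = ⅗ - (-1 + 5)*(-66) = ⅗ - 1*4*(-66) = ⅗ - 4*(-66) = ⅗ + 264 = 1323/5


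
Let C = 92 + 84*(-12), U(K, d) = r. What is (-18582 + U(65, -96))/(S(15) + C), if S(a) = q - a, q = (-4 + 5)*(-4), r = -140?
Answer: 1702/85 ≈ 20.024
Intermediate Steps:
q = -4 (q = 1*(-4) = -4)
U(K, d) = -140
C = -916 (C = 92 - 1008 = -916)
S(a) = -4 - a
(-18582 + U(65, -96))/(S(15) + C) = (-18582 - 140)/((-4 - 1*15) - 916) = -18722/((-4 - 15) - 916) = -18722/(-19 - 916) = -18722/(-935) = -18722*(-1/935) = 1702/85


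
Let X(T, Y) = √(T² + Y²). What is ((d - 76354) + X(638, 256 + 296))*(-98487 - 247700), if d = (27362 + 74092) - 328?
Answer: -8575744364 - 692374*√177937 ≈ -8.8678e+9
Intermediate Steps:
d = 101126 (d = 101454 - 328 = 101126)
((d - 76354) + X(638, 256 + 296))*(-98487 - 247700) = ((101126 - 76354) + √(638² + (256 + 296)²))*(-98487 - 247700) = (24772 + √(407044 + 552²))*(-346187) = (24772 + √(407044 + 304704))*(-346187) = (24772 + √711748)*(-346187) = (24772 + 2*√177937)*(-346187) = -8575744364 - 692374*√177937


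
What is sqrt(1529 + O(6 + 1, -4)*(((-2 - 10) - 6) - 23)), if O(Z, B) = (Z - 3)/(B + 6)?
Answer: sqrt(1447) ≈ 38.039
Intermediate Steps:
O(Z, B) = (-3 + Z)/(6 + B)
sqrt(1529 + O(6 + 1, -4)*(((-2 - 10) - 6) - 23)) = sqrt(1529 + ((-3 + (6 + 1))/(6 - 4))*(((-2 - 10) - 6) - 23)) = sqrt(1529 + ((-3 + 7)/2)*((-12 - 6) - 23)) = sqrt(1529 + ((1/2)*4)*(-18 - 23)) = sqrt(1529 + 2*(-41)) = sqrt(1529 - 82) = sqrt(1447)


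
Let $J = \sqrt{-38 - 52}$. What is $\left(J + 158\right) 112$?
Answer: $17696 + 336 i \sqrt{10} \approx 17696.0 + 1062.5 i$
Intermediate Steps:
$J = 3 i \sqrt{10}$ ($J = \sqrt{-90} = 3 i \sqrt{10} \approx 9.4868 i$)
$\left(J + 158\right) 112 = \left(3 i \sqrt{10} + 158\right) 112 = \left(158 + 3 i \sqrt{10}\right) 112 = 17696 + 336 i \sqrt{10}$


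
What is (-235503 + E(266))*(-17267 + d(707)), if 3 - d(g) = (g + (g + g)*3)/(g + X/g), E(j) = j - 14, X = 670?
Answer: 2033617614563709/500519 ≈ 4.0630e+9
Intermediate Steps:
E(j) = -14 + j
d(g) = 3 - 7*g/(g + 670/g) (d(g) = 3 - (g + (g + g)*3)/(g + 670/g) = 3 - (g + (2*g)*3)/(g + 670/g) = 3 - (g + 6*g)/(g + 670/g) = 3 - 7*g/(g + 670/g))
(-235503 + E(266))*(-17267 + d(707)) = (-235503 + (-14 + 266))*(-17267 + 2*(1005 - 2*707²)/(670 + 707²)) = (-235503 + 252)*(-17267 + 2*(1005 - 2*499849)/(670 + 499849)) = -235251*(-17267 + 2*(1005 - 999698)/500519) = -235251*(-17267 + 2*(1/500519)*(-998693)) = -235251*(-17267 - 1997386/500519) = -235251*(-8644458959/500519) = 2033617614563709/500519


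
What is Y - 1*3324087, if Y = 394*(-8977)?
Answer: -6861025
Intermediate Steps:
Y = -3536938
Y - 1*3324087 = -3536938 - 1*3324087 = -3536938 - 3324087 = -6861025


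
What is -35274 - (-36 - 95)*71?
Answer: -25973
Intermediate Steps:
-35274 - (-36 - 95)*71 = -35274 - (-131)*71 = -35274 - 1*(-9301) = -35274 + 9301 = -25973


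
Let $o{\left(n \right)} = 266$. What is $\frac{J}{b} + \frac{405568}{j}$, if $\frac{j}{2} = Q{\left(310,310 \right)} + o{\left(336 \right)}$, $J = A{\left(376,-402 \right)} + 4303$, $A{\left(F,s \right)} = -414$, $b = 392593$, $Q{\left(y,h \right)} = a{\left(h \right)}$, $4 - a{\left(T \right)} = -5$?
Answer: $\frac{79612648387}{107963075} \approx 737.41$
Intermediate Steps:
$a{\left(T \right)} = 9$ ($a{\left(T \right)} = 4 - -5 = 4 + 5 = 9$)
$Q{\left(y,h \right)} = 9$
$J = 3889$ ($J = -414 + 4303 = 3889$)
$j = 550$ ($j = 2 \left(9 + 266\right) = 2 \cdot 275 = 550$)
$\frac{J}{b} + \frac{405568}{j} = \frac{3889}{392593} + \frac{405568}{550} = 3889 \cdot \frac{1}{392593} + 405568 \cdot \frac{1}{550} = \frac{3889}{392593} + \frac{202784}{275} = \frac{79612648387}{107963075}$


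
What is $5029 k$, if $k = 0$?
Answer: $0$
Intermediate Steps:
$5029 k = 5029 \cdot 0 = 0$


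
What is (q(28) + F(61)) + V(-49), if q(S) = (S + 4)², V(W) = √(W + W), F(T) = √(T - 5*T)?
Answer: 1024 + 2*I*√61 + 7*I*√2 ≈ 1024.0 + 25.52*I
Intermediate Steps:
F(T) = 2*√(-T) (F(T) = √(-4*T) = 2*√(-T))
V(W) = √2*√W (V(W) = √(2*W) = √2*√W)
q(S) = (4 + S)²
(q(28) + F(61)) + V(-49) = ((4 + 28)² + 2*√(-1*61)) + √2*√(-49) = (32² + 2*√(-61)) + √2*(7*I) = (1024 + 2*(I*√61)) + 7*I*√2 = (1024 + 2*I*√61) + 7*I*√2 = 1024 + 2*I*√61 + 7*I*√2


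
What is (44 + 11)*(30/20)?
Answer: 165/2 ≈ 82.500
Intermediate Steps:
(44 + 11)*(30/20) = 55*(30*(1/20)) = 55*(3/2) = 165/2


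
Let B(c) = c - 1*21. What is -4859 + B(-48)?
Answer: -4928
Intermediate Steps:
B(c) = -21 + c (B(c) = c - 21 = -21 + c)
-4859 + B(-48) = -4859 + (-21 - 48) = -4859 - 69 = -4928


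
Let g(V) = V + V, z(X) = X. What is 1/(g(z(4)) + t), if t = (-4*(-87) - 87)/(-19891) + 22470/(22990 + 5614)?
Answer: 284481082/2495591219 ≈ 0.11399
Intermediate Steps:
g(V) = 2*V
t = 219742563/284481082 (t = (348 - 87)*(-1/19891) + 22470/28604 = 261*(-1/19891) + 22470*(1/28604) = -261/19891 + 11235/14302 = 219742563/284481082 ≈ 0.77243)
1/(g(z(4)) + t) = 1/(2*4 + 219742563/284481082) = 1/(8 + 219742563/284481082) = 1/(2495591219/284481082) = 284481082/2495591219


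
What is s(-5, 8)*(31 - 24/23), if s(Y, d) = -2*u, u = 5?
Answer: -6890/23 ≈ -299.57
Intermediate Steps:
s(Y, d) = -10 (s(Y, d) = -2*5 = -10)
s(-5, 8)*(31 - 24/23) = -10*(31 - 24/23) = -10*689/23 = -6890/23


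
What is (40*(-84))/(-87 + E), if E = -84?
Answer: 1120/57 ≈ 19.649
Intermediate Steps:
(40*(-84))/(-87 + E) = (40*(-84))/(-87 - 84) = -3360/(-171) = -3360*(-1/171) = 1120/57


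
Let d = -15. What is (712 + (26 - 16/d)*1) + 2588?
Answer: 49906/15 ≈ 3327.1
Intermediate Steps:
(712 + (26 - 16/d)*1) + 2588 = (712 + (26 - 16/(-15))*1) + 2588 = (712 + (26 - 16*(-1/15))*1) + 2588 = (712 + (26 + 16/15)*1) + 2588 = (712 + (406/15)*1) + 2588 = (712 + 406/15) + 2588 = 11086/15 + 2588 = 49906/15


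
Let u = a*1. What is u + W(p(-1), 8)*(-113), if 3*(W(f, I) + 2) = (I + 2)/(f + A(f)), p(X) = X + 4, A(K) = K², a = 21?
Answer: 3881/18 ≈ 215.61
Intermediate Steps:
p(X) = 4 + X
u = 21 (u = 21*1 = 21)
W(f, I) = -2 + (2 + I)/(3*(f + f²)) (W(f, I) = -2 + ((I + 2)/(f + f²))/3 = -2 + ((2 + I)/(f + f²))/3 = -2 + (2 + I)/(3*(f + f²)))
u + W(p(-1), 8)*(-113) = 21 + ((2 + 8 - 6*(4 - 1) - 6*(4 - 1)²)/(3*(4 - 1)*(1 + (4 - 1))))*(-113) = 21 + ((⅓)*(2 + 8 - 6*3 - 6*3²)/(3*(1 + 3)))*(-113) = 21 + ((⅓)*(⅓)*(2 + 8 - 18 - 6*9)/4)*(-113) = 21 + ((⅓)*(⅓)*(¼)*(2 + 8 - 18 - 54))*(-113) = 21 + ((⅓)*(⅓)*(¼)*(-62))*(-113) = 21 - 31/18*(-113) = 21 + 3503/18 = 3881/18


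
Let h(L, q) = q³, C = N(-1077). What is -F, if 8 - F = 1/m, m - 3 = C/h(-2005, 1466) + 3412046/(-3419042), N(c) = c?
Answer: -7352728550598288/980297023855793 ≈ -7.5005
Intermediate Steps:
C = -1077
m = 980297023855793/489647640248056 (m = 3 + (-1077/(1466³) + 3412046/(-3419042)) = 3 + (-1077/3150662696 + 3412046*(-1/3419042)) = 3 + (-1077*1/3150662696 - 155093/155411) = 3 + (-1077/3150662696 - 155093/155411) = 3 - 488645896888375/489647640248056 = 980297023855793/489647640248056 ≈ 2.0020)
F = 7352728550598288/980297023855793 (F = 8 - 1/980297023855793/489647640248056 = 8 - 1*489647640248056/980297023855793 = 8 - 489647640248056/980297023855793 = 7352728550598288/980297023855793 ≈ 7.5005)
-F = -1*7352728550598288/980297023855793 = -7352728550598288/980297023855793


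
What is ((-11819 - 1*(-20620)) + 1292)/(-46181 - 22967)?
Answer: -10093/69148 ≈ -0.14596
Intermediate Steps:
((-11819 - 1*(-20620)) + 1292)/(-46181 - 22967) = ((-11819 + 20620) + 1292)/(-69148) = (8801 + 1292)*(-1/69148) = 10093*(-1/69148) = -10093/69148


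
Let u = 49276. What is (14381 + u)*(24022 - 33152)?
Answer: -581188410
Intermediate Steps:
(14381 + u)*(24022 - 33152) = (14381 + 49276)*(24022 - 33152) = 63657*(-9130) = -581188410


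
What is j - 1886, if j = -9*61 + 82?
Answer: -2353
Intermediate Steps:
j = -467 (j = -549 + 82 = -467)
j - 1886 = -467 - 1886 = -2353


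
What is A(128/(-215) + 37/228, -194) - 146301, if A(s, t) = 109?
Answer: -146192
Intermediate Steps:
A(128/(-215) + 37/228, -194) - 146301 = 109 - 146301 = -146192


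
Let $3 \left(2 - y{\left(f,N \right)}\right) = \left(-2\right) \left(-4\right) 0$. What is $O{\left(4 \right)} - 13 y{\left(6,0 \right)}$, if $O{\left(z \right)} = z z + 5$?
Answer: $-5$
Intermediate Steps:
$O{\left(z \right)} = 5 + z^{2}$ ($O{\left(z \right)} = z^{2} + 5 = 5 + z^{2}$)
$y{\left(f,N \right)} = 2$ ($y{\left(f,N \right)} = 2 - \frac{\left(-2\right) \left(-4\right) 0}{3} = 2 - \frac{8 \cdot 0}{3} = 2 - 0 = 2 + 0 = 2$)
$O{\left(4 \right)} - 13 y{\left(6,0 \right)} = \left(5 + 4^{2}\right) - 26 = \left(5 + 16\right) - 26 = 21 - 26 = -5$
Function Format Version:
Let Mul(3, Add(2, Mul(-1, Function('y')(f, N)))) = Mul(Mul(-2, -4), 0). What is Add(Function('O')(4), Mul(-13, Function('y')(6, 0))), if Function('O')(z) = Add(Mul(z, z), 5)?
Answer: -5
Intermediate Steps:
Function('O')(z) = Add(5, Pow(z, 2)) (Function('O')(z) = Add(Pow(z, 2), 5) = Add(5, Pow(z, 2)))
Function('y')(f, N) = 2 (Function('y')(f, N) = Add(2, Mul(Rational(-1, 3), Mul(Mul(-2, -4), 0))) = Add(2, Mul(Rational(-1, 3), Mul(8, 0))) = Add(2, Mul(Rational(-1, 3), 0)) = Add(2, 0) = 2)
Add(Function('O')(4), Mul(-13, Function('y')(6, 0))) = Add(Add(5, Pow(4, 2)), Mul(-13, 2)) = Add(Add(5, 16), -26) = Add(21, -26) = -5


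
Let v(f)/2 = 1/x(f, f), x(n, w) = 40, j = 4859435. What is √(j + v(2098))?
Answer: √485943505/10 ≈ 2204.4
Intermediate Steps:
v(f) = 1/20 (v(f) = 2/40 = 2*(1/40) = 1/20)
√(j + v(2098)) = √(4859435 + 1/20) = √(97188701/20) = √485943505/10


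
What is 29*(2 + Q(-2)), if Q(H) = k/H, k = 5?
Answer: -29/2 ≈ -14.500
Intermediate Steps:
Q(H) = 5/H
29*(2 + Q(-2)) = 29*(2 + 5/(-2)) = 29*(2 + 5*(-½)) = 29*(2 - 5/2) = 29*(-½) = -29/2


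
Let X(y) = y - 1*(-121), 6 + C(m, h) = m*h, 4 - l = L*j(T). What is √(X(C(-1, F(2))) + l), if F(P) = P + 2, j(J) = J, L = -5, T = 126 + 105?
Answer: √1270 ≈ 35.637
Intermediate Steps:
T = 231
F(P) = 2 + P
l = 1159 (l = 4 - (-5)*231 = 4 - 1*(-1155) = 4 + 1155 = 1159)
C(m, h) = -6 + h*m (C(m, h) = -6 + m*h = -6 + h*m)
X(y) = 121 + y (X(y) = y + 121 = 121 + y)
√(X(C(-1, F(2))) + l) = √((121 + (-6 + (2 + 2)*(-1))) + 1159) = √((121 + (-6 + 4*(-1))) + 1159) = √((121 + (-6 - 4)) + 1159) = √((121 - 10) + 1159) = √(111 + 1159) = √1270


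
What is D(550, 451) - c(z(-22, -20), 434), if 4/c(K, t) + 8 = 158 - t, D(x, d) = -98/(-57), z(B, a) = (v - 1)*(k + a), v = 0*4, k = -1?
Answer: 7015/4047 ≈ 1.7334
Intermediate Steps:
v = 0
z(B, a) = 1 - a (z(B, a) = (0 - 1)*(-1 + a) = -(-1 + a) = 1 - a)
D(x, d) = 98/57 (D(x, d) = -98*(-1/57) = 98/57)
c(K, t) = 4/(150 - t) (c(K, t) = 4/(-8 + (158 - t)) = 4/(150 - t))
D(550, 451) - c(z(-22, -20), 434) = 98/57 - (-4)/(-150 + 434) = 98/57 - (-4)/284 = 98/57 - 1*(-1/71) = 98/57 + 1/71 = 7015/4047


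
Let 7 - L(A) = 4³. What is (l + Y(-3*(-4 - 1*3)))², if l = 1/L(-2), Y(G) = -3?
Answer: 29584/3249 ≈ 9.1056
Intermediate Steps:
L(A) = -57 (L(A) = 7 - 1*4³ = 7 - 1*64 = 7 - 64 = -57)
l = -1/57 (l = 1/(-57) = 1*(-1/57) = -1/57 ≈ -0.017544)
(l + Y(-3*(-4 - 1*3)))² = (-1/57 - 3)² = (-172/57)² = 29584/3249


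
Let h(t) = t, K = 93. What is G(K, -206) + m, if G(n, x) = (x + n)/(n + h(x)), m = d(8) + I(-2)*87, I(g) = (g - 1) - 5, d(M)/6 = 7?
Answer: -653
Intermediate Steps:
d(M) = 42 (d(M) = 6*7 = 42)
I(g) = -6 + g (I(g) = (-1 + g) - 5 = -6 + g)
m = -654 (m = 42 + (-6 - 2)*87 = 42 - 8*87 = 42 - 696 = -654)
G(n, x) = 1 (G(n, x) = (x + n)/(n + x) = (n + x)/(n + x) = 1)
G(K, -206) + m = 1 - 654 = -653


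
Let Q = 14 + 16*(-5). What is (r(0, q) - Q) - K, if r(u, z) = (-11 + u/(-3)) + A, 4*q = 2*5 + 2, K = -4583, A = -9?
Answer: 4629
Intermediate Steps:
q = 3 (q = (2*5 + 2)/4 = (10 + 2)/4 = (1/4)*12 = 3)
Q = -66 (Q = 14 - 80 = -66)
r(u, z) = -20 - u/3 (r(u, z) = (-11 + u/(-3)) - 9 = (-11 + u*(-1/3)) - 9 = (-11 - u/3) - 9 = -20 - u/3)
(r(0, q) - Q) - K = ((-20 - 1/3*0) - 1*(-66)) - 1*(-4583) = ((-20 + 0) + 66) + 4583 = (-20 + 66) + 4583 = 46 + 4583 = 4629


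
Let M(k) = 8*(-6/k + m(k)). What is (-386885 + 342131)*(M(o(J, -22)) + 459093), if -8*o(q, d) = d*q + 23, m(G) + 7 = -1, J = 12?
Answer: -4950938326170/241 ≈ -2.0543e+10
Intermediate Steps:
m(G) = -8 (m(G) = -7 - 1 = -8)
o(q, d) = -23/8 - d*q/8 (o(q, d) = -(d*q + 23)/8 = -(23 + d*q)/8 = -23/8 - d*q/8)
M(k) = -64 - 48/k (M(k) = 8*(-6/k - 8) = 8*(-8 - 6/k) = -64 - 48/k)
(-386885 + 342131)*(M(o(J, -22)) + 459093) = (-386885 + 342131)*((-64 - 48/(-23/8 - ⅛*(-22)*12)) + 459093) = -44754*((-64 - 48/(-23/8 + 33)) + 459093) = -44754*((-64 - 48/241/8) + 459093) = -44754*((-64 - 48*8/241) + 459093) = -44754*((-64 - 384/241) + 459093) = -44754*(-15808/241 + 459093) = -44754*110625605/241 = -4950938326170/241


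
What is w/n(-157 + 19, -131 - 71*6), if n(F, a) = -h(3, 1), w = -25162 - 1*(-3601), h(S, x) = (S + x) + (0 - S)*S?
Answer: -21561/5 ≈ -4312.2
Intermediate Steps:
h(S, x) = S + x - S² (h(S, x) = (S + x) + (-S)*S = (S + x) - S² = S + x - S²)
w = -21561 (w = -25162 + 3601 = -21561)
n(F, a) = 5 (n(F, a) = -(3 + 1 - 1*3²) = -(3 + 1 - 1*9) = -(3 + 1 - 9) = -1*(-5) = 5)
w/n(-157 + 19, -131 - 71*6) = -21561/5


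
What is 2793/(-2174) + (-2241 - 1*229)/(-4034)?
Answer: -2948591/4384958 ≈ -0.67243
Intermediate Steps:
2793/(-2174) + (-2241 - 1*229)/(-4034) = 2793*(-1/2174) + (-2241 - 229)*(-1/4034) = -2793/2174 - 2470*(-1/4034) = -2793/2174 + 1235/2017 = -2948591/4384958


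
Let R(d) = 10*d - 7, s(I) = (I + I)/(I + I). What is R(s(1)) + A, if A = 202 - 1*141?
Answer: 64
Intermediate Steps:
s(I) = 1 (s(I) = (2*I)/((2*I)) = (2*I)*(1/(2*I)) = 1)
R(d) = -7 + 10*d
A = 61 (A = 202 - 141 = 61)
R(s(1)) + A = (-7 + 10*1) + 61 = (-7 + 10) + 61 = 3 + 61 = 64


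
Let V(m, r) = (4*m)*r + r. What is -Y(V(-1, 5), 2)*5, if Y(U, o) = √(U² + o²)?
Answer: -5*√229 ≈ -75.664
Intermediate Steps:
V(m, r) = r + 4*m*r (V(m, r) = 4*m*r + r = r + 4*m*r)
-Y(V(-1, 5), 2)*5 = -√((5*(1 + 4*(-1)))² + 2²)*5 = -√((5*(1 - 4))² + 4)*5 = -√((5*(-3))² + 4)*5 = -√((-15)² + 4)*5 = -√(225 + 4)*5 = -√229*5 = -5*√229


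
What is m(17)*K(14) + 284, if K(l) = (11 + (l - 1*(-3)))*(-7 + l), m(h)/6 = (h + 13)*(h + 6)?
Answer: 811724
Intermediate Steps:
m(h) = 6*(6 + h)*(13 + h) (m(h) = 6*((h + 13)*(h + 6)) = 6*((13 + h)*(6 + h)) = 6*((6 + h)*(13 + h)) = 6*(6 + h)*(13 + h))
K(l) = (-7 + l)*(14 + l) (K(l) = (11 + (l + 3))*(-7 + l) = (11 + (3 + l))*(-7 + l) = (14 + l)*(-7 + l) = (-7 + l)*(14 + l))
m(17)*K(14) + 284 = (468 + 6*17² + 114*17)*(-98 + 14² + 7*14) + 284 = (468 + 6*289 + 1938)*(-98 + 196 + 98) + 284 = (468 + 1734 + 1938)*196 + 284 = 4140*196 + 284 = 811440 + 284 = 811724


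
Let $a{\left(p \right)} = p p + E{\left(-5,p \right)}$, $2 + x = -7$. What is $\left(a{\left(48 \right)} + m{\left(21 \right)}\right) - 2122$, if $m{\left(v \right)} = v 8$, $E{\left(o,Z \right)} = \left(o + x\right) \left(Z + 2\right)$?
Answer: $-350$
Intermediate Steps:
$x = -9$ ($x = -2 - 7 = -9$)
$E{\left(o,Z \right)} = \left(-9 + o\right) \left(2 + Z\right)$ ($E{\left(o,Z \right)} = \left(o - 9\right) \left(Z + 2\right) = \left(-9 + o\right) \left(2 + Z\right)$)
$m{\left(v \right)} = 8 v$
$a{\left(p \right)} = -28 + p^{2} - 14 p$ ($a{\left(p \right)} = p p + \left(-18 - 9 p + 2 \left(-5\right) + p \left(-5\right)\right) = p^{2} - \left(28 + 14 p\right) = -28 + p^{2} - 14 p$)
$\left(a{\left(48 \right)} + m{\left(21 \right)}\right) - 2122 = \left(\left(-28 + 48^{2} - 672\right) + 8 \cdot 21\right) - 2122 = \left(\left(-28 + 2304 - 672\right) + 168\right) - 2122 = \left(1604 + 168\right) - 2122 = 1772 - 2122 = -350$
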